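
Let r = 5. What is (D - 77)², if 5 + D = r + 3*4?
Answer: 4225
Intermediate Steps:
D = 12 (D = -5 + (5 + 3*4) = -5 + (5 + 12) = -5 + 17 = 12)
(D - 77)² = (12 - 77)² = (-65)² = 4225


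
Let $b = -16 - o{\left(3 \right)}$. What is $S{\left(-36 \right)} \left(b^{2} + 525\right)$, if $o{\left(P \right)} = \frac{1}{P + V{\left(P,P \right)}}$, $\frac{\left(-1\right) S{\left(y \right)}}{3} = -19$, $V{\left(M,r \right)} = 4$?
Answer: $\frac{2194158}{49} \approx 44779.0$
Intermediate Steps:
$S{\left(y \right)} = 57$ ($S{\left(y \right)} = \left(-3\right) \left(-19\right) = 57$)
$o{\left(P \right)} = \frac{1}{4 + P}$ ($o{\left(P \right)} = \frac{1}{P + 4} = \frac{1}{4 + P}$)
$b = - \frac{113}{7}$ ($b = -16 - \frac{1}{4 + 3} = -16 - \frac{1}{7} = - \frac{113}{7} \approx -16.143$)
$S{\left(-36 \right)} \left(b^{2} + 525\right) = 57 \left(\left(- \frac{113}{7}\right)^{2} + 525\right) = 57 \left(\frac{12769}{49} + 525\right) = 57 \cdot \frac{38494}{49} = \frac{2194158}{49}$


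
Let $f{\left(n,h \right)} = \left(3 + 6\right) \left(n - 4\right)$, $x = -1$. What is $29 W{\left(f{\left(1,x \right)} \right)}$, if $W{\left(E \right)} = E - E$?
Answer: $0$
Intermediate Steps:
$f{\left(n,h \right)} = -36 + 9 n$ ($f{\left(n,h \right)} = 9 \left(-4 + n\right) = -36 + 9 n$)
$W{\left(E \right)} = 0$
$29 W{\left(f{\left(1,x \right)} \right)} = 29 \cdot 0 = 0$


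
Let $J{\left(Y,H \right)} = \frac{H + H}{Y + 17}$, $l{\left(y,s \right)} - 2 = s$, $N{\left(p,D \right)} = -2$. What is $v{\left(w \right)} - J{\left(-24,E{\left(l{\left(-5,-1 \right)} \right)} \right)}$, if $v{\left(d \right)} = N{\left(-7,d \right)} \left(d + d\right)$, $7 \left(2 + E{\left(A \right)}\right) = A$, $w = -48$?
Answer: $\frac{9382}{49} \approx 191.47$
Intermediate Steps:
$l{\left(y,s \right)} = 2 + s$
$E{\left(A \right)} = -2 + \frac{A}{7}$
$v{\left(d \right)} = - 4 d$ ($v{\left(d \right)} = - 2 \left(d + d\right) = - 2 \cdot 2 d = - 4 d$)
$J{\left(Y,H \right)} = \frac{2 H}{17 + Y}$
$v{\left(w \right)} - J{\left(-24,E{\left(l{\left(-5,-1 \right)} \right)} \right)} = \left(-4\right) \left(-48\right) - \frac{2 \left(-2 + \frac{2 - 1}{7}\right)}{17 - 24} = 192 - \frac{2 \left(-2 + \frac{1}{7} \cdot 1\right)}{-7} = 192 - 2 \left(-2 + \frac{1}{7}\right) \left(- \frac{1}{7}\right) = 192 - 2 \left(- \frac{13}{7}\right) \left(- \frac{1}{7}\right) = 192 - \frac{26}{49} = \frac{9382}{49}$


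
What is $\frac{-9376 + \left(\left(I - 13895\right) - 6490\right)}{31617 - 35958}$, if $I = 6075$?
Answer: $\frac{23686}{4341} \approx 5.4563$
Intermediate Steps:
$\frac{-9376 + \left(\left(I - 13895\right) - 6490\right)}{31617 - 35958} = \frac{-9376 + \left(\left(6075 - 13895\right) - 6490\right)}{31617 - 35958} = \frac{-9376 - 14310}{-4341} = \left(-9376 - 14310\right) \left(- \frac{1}{4341}\right) = \left(-23686\right) \left(- \frac{1}{4341}\right) = \frac{23686}{4341}$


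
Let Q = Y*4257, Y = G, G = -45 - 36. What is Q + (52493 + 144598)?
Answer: -147726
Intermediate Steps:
G = -81
Y = -81
Q = -344817 (Q = -81*4257 = -344817)
Q + (52493 + 144598) = -344817 + (52493 + 144598) = -344817 + 197091 = -147726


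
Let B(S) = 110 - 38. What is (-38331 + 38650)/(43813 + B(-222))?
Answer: 319/43885 ≈ 0.0072690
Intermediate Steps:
B(S) = 72
(-38331 + 38650)/(43813 + B(-222)) = (-38331 + 38650)/(43813 + 72) = 319/43885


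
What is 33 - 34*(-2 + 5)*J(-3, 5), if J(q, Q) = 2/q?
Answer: 101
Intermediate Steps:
33 - 34*(-2 + 5)*J(-3, 5) = 33 - 34*(-2 + 5)*2/(-3) = 33 - 102*2*(-⅓) = 33 - 102*(-2)/3 = 33 - 34*(-2) = 33 + 68 = 101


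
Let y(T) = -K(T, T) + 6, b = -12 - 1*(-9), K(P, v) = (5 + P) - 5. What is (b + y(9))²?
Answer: 36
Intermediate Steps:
K(P, v) = P
b = -3 (b = -12 + 9 = -3)
y(T) = 6 - T (y(T) = -T + 6 = 6 - T)
(b + y(9))² = (-3 + (6 - 1*9))² = (-3 + (6 - 9))² = (-3 - 3)² = (-6)² = 36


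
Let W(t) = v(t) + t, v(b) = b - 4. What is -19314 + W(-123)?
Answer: -19564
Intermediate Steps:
v(b) = -4 + b
W(t) = -4 + 2*t (W(t) = (-4 + t) + t = -4 + 2*t)
-19314 + W(-123) = -19314 + (-4 + 2*(-123)) = -19314 + (-4 - 246) = -19314 - 250 = -19564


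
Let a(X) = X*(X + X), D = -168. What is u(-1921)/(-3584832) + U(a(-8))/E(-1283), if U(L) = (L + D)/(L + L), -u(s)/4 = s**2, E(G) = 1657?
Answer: 12229178609/2970033312 ≈ 4.1175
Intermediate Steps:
u(s) = -4*s**2
a(X) = 2*X**2 (a(X) = X*(2*X) = 2*X**2)
U(L) = (-168 + L)/(2*L) (U(L) = (L - 168)/(L + L) = (-168 + L)/((2*L)) = (-168 + L)*(1/(2*L)) = (-168 + L)/(2*L))
u(-1921)/(-3584832) + U(a(-8))/E(-1283) = -4*(-1921)**2/(-3584832) + ((-168 + 2*(-8)**2)/(2*((2*(-8)**2))))/1657 = -4*3690241*(-1/3584832) + ((-168 + 2*64)/(2*((2*64))))*(1/1657) = -14760964*(-1/3584832) + ((1/2)*(-168 + 128)/128)*(1/1657) = 3690241/896208 + ((1/2)*(1/128)*(-40))*(1/1657) = 3690241/896208 - 5/32*1/1657 = 3690241/896208 - 5/53024 = 12229178609/2970033312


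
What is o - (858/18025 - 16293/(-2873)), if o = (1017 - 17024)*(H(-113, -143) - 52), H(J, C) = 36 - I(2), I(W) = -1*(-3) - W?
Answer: 14091610766816/51785825 ≈ 2.7211e+5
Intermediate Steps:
I(W) = 3 - W
H(J, C) = 35 (H(J, C) = 36 - (3 - 1*2) = 36 - (3 - 2) = 36 - 1*1 = 36 - 1 = 35)
o = 272119 (o = (1017 - 17024)*(35 - 52) = -16007*(-17) = 272119)
o - (858/18025 - 16293/(-2873)) = 272119 - (858/18025 - 16293/(-2873)) = 272119 - (858*(1/18025) - 16293*(-1/2873)) = 272119 - (858/18025 + 16293/2873) = 272119 - 1*296146359/51785825 = 272119 - 296146359/51785825 = 14091610766816/51785825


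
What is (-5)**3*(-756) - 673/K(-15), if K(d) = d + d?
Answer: 2835673/30 ≈ 94522.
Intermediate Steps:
K(d) = 2*d
(-5)**3*(-756) - 673/K(-15) = (-5)**3*(-756) - 673/(2*(-15)) = -125*(-756) - 673/(-30) = 94500 - 673*(-1/30) = 94500 + 673/30 = 2835673/30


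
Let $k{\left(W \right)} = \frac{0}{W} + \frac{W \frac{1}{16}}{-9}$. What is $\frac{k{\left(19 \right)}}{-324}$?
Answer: $\frac{19}{46656} \approx 0.00040724$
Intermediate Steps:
$k{\left(W \right)} = - \frac{W}{144}$ ($k{\left(W \right)} = 0 + W \frac{1}{16} \left(- \frac{1}{9}\right) = 0 + \frac{W}{16} \left(- \frac{1}{9}\right) = 0 - \frac{W}{144} = - \frac{W}{144}$)
$\frac{k{\left(19 \right)}}{-324} = \frac{\left(- \frac{1}{144}\right) 19}{-324} = \left(- \frac{19}{144}\right) \left(- \frac{1}{324}\right) = \frac{19}{46656}$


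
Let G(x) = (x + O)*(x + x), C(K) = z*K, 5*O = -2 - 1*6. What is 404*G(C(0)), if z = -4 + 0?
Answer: 0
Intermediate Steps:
z = -4
O = -8/5 (O = (-2 - 1*6)/5 = (-2 - 6)/5 = (1/5)*(-8) = -8/5 ≈ -1.6000)
C(K) = -4*K
G(x) = 2*x*(-8/5 + x) (G(x) = (x - 8/5)*(x + x) = (-8/5 + x)*(2*x) = 2*x*(-8/5 + x))
404*G(C(0)) = 404*(2*(-4*0)*(-8 + 5*(-4*0))/5) = 404*((2/5)*0*(-8 + 5*0)) = 404*((2/5)*0*(-8 + 0)) = 404*((2/5)*0*(-8)) = 404*0 = 0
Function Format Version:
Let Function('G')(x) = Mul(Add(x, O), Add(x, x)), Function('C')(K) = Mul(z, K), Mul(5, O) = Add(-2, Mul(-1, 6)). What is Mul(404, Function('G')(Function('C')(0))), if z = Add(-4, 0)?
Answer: 0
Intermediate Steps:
z = -4
O = Rational(-8, 5) (O = Mul(Rational(1, 5), Add(-2, Mul(-1, 6))) = Mul(Rational(1, 5), Add(-2, -6)) = Mul(Rational(1, 5), -8) = Rational(-8, 5) ≈ -1.6000)
Function('C')(K) = Mul(-4, K)
Function('G')(x) = Mul(2, x, Add(Rational(-8, 5), x)) (Function('G')(x) = Mul(Add(x, Rational(-8, 5)), Add(x, x)) = Mul(Add(Rational(-8, 5), x), Mul(2, x)) = Mul(2, x, Add(Rational(-8, 5), x)))
Mul(404, Function('G')(Function('C')(0))) = Mul(404, Mul(Rational(2, 5), Mul(-4, 0), Add(-8, Mul(5, Mul(-4, 0))))) = Mul(404, Mul(Rational(2, 5), 0, Add(-8, Mul(5, 0)))) = Mul(404, Mul(Rational(2, 5), 0, Add(-8, 0))) = Mul(404, Mul(Rational(2, 5), 0, -8)) = Mul(404, 0) = 0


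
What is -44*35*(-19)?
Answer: 29260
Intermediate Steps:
-44*35*(-19) = -1540*(-19) = 29260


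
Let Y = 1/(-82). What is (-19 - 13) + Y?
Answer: -2625/82 ≈ -32.012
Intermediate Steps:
Y = -1/82 ≈ -0.012195
(-19 - 13) + Y = (-19 - 13) - 1/82 = -32 - 1/82 = -2625/82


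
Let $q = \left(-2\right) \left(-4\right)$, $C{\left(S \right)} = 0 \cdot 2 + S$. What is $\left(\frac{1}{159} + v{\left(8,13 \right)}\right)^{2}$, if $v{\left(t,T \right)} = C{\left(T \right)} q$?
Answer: $\frac{273472369}{25281} \approx 10817.0$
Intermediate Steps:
$C{\left(S \right)} = S$ ($C{\left(S \right)} = 0 + S = S$)
$q = 8$
$v{\left(t,T \right)} = 8 T$ ($v{\left(t,T \right)} = T 8 = 8 T$)
$\left(\frac{1}{159} + v{\left(8,13 \right)}\right)^{2} = \left(\frac{1}{159} + 8 \cdot 13\right)^{2} = \left(\frac{1}{159} + 104\right)^{2} = \left(\frac{16537}{159}\right)^{2} = \frac{273472369}{25281}$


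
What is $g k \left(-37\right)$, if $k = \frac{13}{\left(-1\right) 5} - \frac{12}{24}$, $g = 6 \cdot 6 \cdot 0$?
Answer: $0$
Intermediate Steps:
$g = 0$ ($g = 36 \cdot 0 = 0$)
$k = - \frac{31}{10}$ ($k = \frac{13}{-5} - \frac{1}{2} = 13 \left(- \frac{1}{5}\right) - \frac{1}{2} = - \frac{13}{5} - \frac{1}{2} = - \frac{31}{10} \approx -3.1$)
$g k \left(-37\right) = 0 \left(- \frac{31}{10}\right) \left(-37\right) = 0 \left(-37\right) = 0$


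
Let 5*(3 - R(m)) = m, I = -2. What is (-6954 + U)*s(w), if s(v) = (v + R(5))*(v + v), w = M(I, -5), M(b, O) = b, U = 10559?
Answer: 0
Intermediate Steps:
R(m) = 3 - m/5
w = -2
s(v) = 2*v*(2 + v) (s(v) = (v + (3 - ⅕*5))*(v + v) = (v + (3 - 1))*(2*v) = (v + 2)*(2*v) = (2 + v)*(2*v) = 2*v*(2 + v))
(-6954 + U)*s(w) = (-6954 + 10559)*(2*(-2)*(2 - 2)) = 3605*(2*(-2)*0) = 3605*0 = 0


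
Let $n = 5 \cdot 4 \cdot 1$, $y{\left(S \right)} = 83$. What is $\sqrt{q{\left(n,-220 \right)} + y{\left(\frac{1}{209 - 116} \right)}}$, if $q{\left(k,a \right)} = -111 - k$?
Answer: $4 i \sqrt{3} \approx 6.9282 i$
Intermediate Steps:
$n = 20$ ($n = 20 \cdot 1 = 20$)
$\sqrt{q{\left(n,-220 \right)} + y{\left(\frac{1}{209 - 116} \right)}} = \sqrt{\left(-111 - 20\right) + 83} = \sqrt{-131 + 83} = \sqrt{-48} = 4 i \sqrt{3}$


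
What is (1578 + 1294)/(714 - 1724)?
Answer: -1436/505 ≈ -2.8436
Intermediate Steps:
(1578 + 1294)/(714 - 1724) = 2872/(-1010) = 2872*(-1/1010) = -1436/505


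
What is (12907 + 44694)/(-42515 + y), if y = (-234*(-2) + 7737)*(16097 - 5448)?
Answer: 57601/87332530 ≈ 0.00065956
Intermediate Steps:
y = 87375045 (y = (468 + 7737)*10649 = 8205*10649 = 87375045)
(12907 + 44694)/(-42515 + y) = (12907 + 44694)/(-42515 + 87375045) = 57601/87332530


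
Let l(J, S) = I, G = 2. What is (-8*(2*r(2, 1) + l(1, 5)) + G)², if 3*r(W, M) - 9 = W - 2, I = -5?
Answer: 36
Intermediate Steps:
r(W, M) = 7/3 + W/3 (r(W, M) = 3 + (W - 2)/3 = 3 + (-2 + W)/3 = 3 + (-⅔ + W/3) = 7/3 + W/3)
l(J, S) = -5
(-8*(2*r(2, 1) + l(1, 5)) + G)² = (-8*(2*(7/3 + (⅓)*2) - 5) + 2)² = (-8*(2*(7/3 + ⅔) - 5) + 2)² = (-8*(2*3 - 5) + 2)² = (-8*(6 - 5) + 2)² = (-8*1 + 2)² = (-8 + 2)² = (-6)² = 36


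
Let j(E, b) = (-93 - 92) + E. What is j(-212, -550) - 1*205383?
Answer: -205780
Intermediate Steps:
j(E, b) = -185 + E
j(-212, -550) - 1*205383 = (-185 - 212) - 1*205383 = -397 - 205383 = -205780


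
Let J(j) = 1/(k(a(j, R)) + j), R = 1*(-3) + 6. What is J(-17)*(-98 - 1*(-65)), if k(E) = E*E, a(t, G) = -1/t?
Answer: 9537/4912 ≈ 1.9416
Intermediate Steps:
R = 3 (R = -3 + 6 = 3)
k(E) = E**2
J(j) = 1/(j + j**(-2)) (J(j) = 1/((-1/j)**2 + j) = 1/(j**(-2) + j) = 1/(j + j**(-2)))
J(-17)*(-98 - 1*(-65)) = ((-17)**2/(1 + (-17)**3))*(-98 - 1*(-65)) = (289/(1 - 4913))*(-98 + 65) = (289/(-4912))*(-33) = (289*(-1/4912))*(-33) = -289/4912*(-33) = 9537/4912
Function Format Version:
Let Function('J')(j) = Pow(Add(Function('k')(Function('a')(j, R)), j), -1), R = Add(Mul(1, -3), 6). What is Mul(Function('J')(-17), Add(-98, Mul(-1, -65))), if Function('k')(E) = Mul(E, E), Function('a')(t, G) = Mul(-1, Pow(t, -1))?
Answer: Rational(9537, 4912) ≈ 1.9416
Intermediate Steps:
R = 3 (R = Add(-3, 6) = 3)
Function('k')(E) = Pow(E, 2)
Function('J')(j) = Pow(Add(j, Pow(j, -2)), -1) (Function('J')(j) = Pow(Add(Pow(Mul(-1, Pow(j, -1)), 2), j), -1) = Pow(Add(Pow(j, -2), j), -1) = Pow(Add(j, Pow(j, -2)), -1))
Mul(Function('J')(-17), Add(-98, Mul(-1, -65))) = Mul(Mul(Pow(-17, 2), Pow(Add(1, Pow(-17, 3)), -1)), Add(-98, Mul(-1, -65))) = Mul(Mul(289, Pow(Add(1, -4913), -1)), Add(-98, 65)) = Mul(Mul(289, Pow(-4912, -1)), -33) = Mul(Mul(289, Rational(-1, 4912)), -33) = Mul(Rational(-289, 4912), -33) = Rational(9537, 4912)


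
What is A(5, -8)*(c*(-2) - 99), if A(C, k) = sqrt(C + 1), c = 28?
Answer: -155*sqrt(6) ≈ -379.67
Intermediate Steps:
A(C, k) = sqrt(1 + C)
A(5, -8)*(c*(-2) - 99) = sqrt(1 + 5)*(28*(-2) - 99) = sqrt(6)*(-56 - 99) = sqrt(6)*(-155) = -155*sqrt(6)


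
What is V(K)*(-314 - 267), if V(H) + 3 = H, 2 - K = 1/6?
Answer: 4067/6 ≈ 677.83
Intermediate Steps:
K = 11/6 (K = 2 - 1/6 = 2 - 1*⅙ = 2 - ⅙ = 11/6 ≈ 1.8333)
V(H) = -3 + H
V(K)*(-314 - 267) = (-3 + 11/6)*(-314 - 267) = -7/6*(-581) = 4067/6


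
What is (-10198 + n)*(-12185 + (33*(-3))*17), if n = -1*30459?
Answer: 563831276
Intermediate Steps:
n = -30459
(-10198 + n)*(-12185 + (33*(-3))*17) = (-10198 - 30459)*(-12185 + (33*(-3))*17) = -40657*(-12185 - 99*17) = -40657*(-12185 - 1683) = -40657*(-13868) = 563831276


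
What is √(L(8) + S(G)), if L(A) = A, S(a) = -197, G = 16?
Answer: 3*I*√21 ≈ 13.748*I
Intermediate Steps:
√(L(8) + S(G)) = √(8 - 197) = √(-189) = 3*I*√21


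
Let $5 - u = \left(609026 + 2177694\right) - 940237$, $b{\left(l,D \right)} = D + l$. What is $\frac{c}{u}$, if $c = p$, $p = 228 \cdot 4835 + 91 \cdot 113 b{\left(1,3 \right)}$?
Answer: $- \frac{571756}{923239} \approx -0.61929$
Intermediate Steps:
$p = 1143512$ ($p = 228 \cdot 4835 + 91 \cdot 113 \left(3 + 1\right) = 1102380 + 10283 \cdot 4 = 1102380 + 41132 = 1143512$)
$c = 1143512$
$u = -1846478$ ($u = 5 - \left(\left(609026 + 2177694\right) - 940237\right) = 5 - \left(2786720 - 940237\right) = 5 - 1846483 = -1846478$)
$\frac{c}{u} = \frac{1143512}{-1846478} = 1143512 \left(- \frac{1}{1846478}\right) = - \frac{571756}{923239}$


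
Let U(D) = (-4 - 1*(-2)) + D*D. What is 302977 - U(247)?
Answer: 241970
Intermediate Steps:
U(D) = -2 + D² (U(D) = (-4 + 2) + D² = -2 + D²)
302977 - U(247) = 302977 - (-2 + 247²) = 302977 - (-2 + 61009) = 302977 - 1*61007 = 302977 - 61007 = 241970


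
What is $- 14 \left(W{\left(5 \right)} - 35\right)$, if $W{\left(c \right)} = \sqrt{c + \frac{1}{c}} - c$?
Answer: $560 - \frac{14 \sqrt{130}}{5} \approx 528.08$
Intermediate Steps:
$- 14 \left(W{\left(5 \right)} - 35\right) = - 14 \left(\left(\sqrt{5 + \frac{1}{5}} - 5\right) - 35\right) = - 14 \left(\left(\sqrt{\frac{26}{5}} - 5\right) - 35\right) = - 14 \left(\left(\frac{\sqrt{130}}{5} - 5\right) - 35\right) = - 14 \left(\left(-5 + \frac{\sqrt{130}}{5}\right) - 35\right) = - 14 \left(-40 + \frac{\sqrt{130}}{5}\right) = 560 - \frac{14 \sqrt{130}}{5}$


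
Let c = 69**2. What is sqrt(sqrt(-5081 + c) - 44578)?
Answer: sqrt(-44578 + 8*I*sqrt(5)) ≈ 0.0424 + 211.14*I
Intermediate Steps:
c = 4761
sqrt(sqrt(-5081 + c) - 44578) = sqrt(sqrt(-5081 + 4761) - 44578) = sqrt(sqrt(-320) - 44578) = sqrt(8*I*sqrt(5) - 44578) = sqrt(-44578 + 8*I*sqrt(5))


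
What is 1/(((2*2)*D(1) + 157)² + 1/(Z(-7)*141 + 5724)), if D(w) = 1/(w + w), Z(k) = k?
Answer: 4737/119756098 ≈ 3.9555e-5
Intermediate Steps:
D(w) = 1/(2*w)
1/(((2*2)*D(1) + 157)² + 1/(Z(-7)*141 + 5724)) = 1/(((2*2)*((½)/1) + 157)² + 1/(-7*141 + 5724)) = 1/((4*((½)*1) + 157)² + 1/(-987 + 5724)) = 1/((4*(½) + 157)² + 1/4737) = 1/((2 + 157)² + 1/4737) = 1/(159² + 1/4737) = 1/(25281 + 1/4737) = 1/(119756098/4737) = 4737/119756098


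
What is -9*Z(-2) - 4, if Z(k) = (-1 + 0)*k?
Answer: -22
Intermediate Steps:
Z(k) = -k
-9*Z(-2) - 4 = -(-9)*(-2) - 4 = -9*2 - 4 = -18 - 4 = -22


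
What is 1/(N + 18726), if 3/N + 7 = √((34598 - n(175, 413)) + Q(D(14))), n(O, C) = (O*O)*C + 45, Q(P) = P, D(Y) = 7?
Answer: 78734178581/1474376227976727 + I*√12613565/1474376227976727 ≈ 5.3402e-5 + 2.4089e-12*I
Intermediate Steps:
n(O, C) = 45 + C*O² (n(O, C) = O²*C + 45 = C*O² + 45 = 45 + C*O²)
N = 3/(-7 + I*√12613565) (N = 3/(-7 + √((34598 - (45 + 413*175²)) + 7)) = 3/(-7 + √((34598 - (45 + 413*30625)) + 7)) = 3/(-7 + √((34598 - (45 + 12648125)) + 7)) = 3/(-7 + √((34598 - 1*12648170) + 7)) = 3/(-7 + √((34598 - 12648170) + 7)) = 3/(-7 + √(-12613572 + 7)) = 3/(-7 + √(-12613565)) = 3/(-7 + I*√12613565) ≈ -1.6649e-6 - 0.0008447*I)
1/(N + 18726) = 1/((-7/4204538 - I*√12613565/4204538) + 18726) = 1/(78734178581/4204538 - I*√12613565/4204538)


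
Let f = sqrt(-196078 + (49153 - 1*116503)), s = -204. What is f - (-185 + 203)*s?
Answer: 3672 + 2*I*sqrt(65857) ≈ 3672.0 + 513.25*I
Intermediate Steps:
f = 2*I*sqrt(65857) (f = sqrt(-196078 + (49153 - 116503)) = sqrt(-196078 - 67350) = sqrt(-263428) = 2*I*sqrt(65857) ≈ 513.25*I)
f - (-185 + 203)*s = 2*I*sqrt(65857) - (-185 + 203)*(-204) = 2*I*sqrt(65857) - 18*(-204) = 2*I*sqrt(65857) - 1*(-3672) = 2*I*sqrt(65857) + 3672 = 3672 + 2*I*sqrt(65857)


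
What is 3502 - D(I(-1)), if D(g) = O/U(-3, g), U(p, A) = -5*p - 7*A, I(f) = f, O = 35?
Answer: 77009/22 ≈ 3500.4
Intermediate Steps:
U(p, A) = -7*A - 5*p
D(g) = 35/(15 - 7*g) (D(g) = 35/(-7*g - 5*(-3)) = 35/(-7*g + 15) = 35/(15 - 7*g))
3502 - D(I(-1)) = 3502 - (-35)/(-15 + 7*(-1)) = 3502 - (-35)/(-15 - 7) = 3502 - (-35)/(-22) = 3502 - (-35)*(-1)/22 = 3502 - 1*35/22 = 3502 - 35/22 = 77009/22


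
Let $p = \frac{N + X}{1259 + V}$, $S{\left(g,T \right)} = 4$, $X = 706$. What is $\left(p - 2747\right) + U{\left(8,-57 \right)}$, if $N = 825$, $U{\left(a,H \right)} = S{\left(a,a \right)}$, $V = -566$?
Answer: $- \frac{1899368}{693} \approx -2740.8$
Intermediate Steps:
$U{\left(a,H \right)} = 4$
$p = \frac{1531}{693}$ ($p = \frac{825 + 706}{1259 - 566} = \frac{1531}{693} \approx 2.2092$)
$\left(p - 2747\right) + U{\left(8,-57 \right)} = \left(\frac{1531}{693} - 2747\right) + 4 = - \frac{1902140}{693} + 4 = - \frac{1899368}{693}$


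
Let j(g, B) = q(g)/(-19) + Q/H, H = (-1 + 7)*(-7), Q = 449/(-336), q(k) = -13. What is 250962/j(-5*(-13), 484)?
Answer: 67289939136/191987 ≈ 3.5049e+5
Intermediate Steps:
Q = -449/336 (Q = 449*(-1/336) = -449/336 ≈ -1.3363)
H = -42 (H = 6*(-7) = -42)
j(g, B) = 191987/268128 (j(g, B) = -13/(-19) - 449/336/(-42) = -13*(-1/19) - 449/336*(-1/42) = 13/19 + 449/14112 = 191987/268128)
250962/j(-5*(-13), 484) = 250962/(191987/268128) = 250962*(268128/191987) = 67289939136/191987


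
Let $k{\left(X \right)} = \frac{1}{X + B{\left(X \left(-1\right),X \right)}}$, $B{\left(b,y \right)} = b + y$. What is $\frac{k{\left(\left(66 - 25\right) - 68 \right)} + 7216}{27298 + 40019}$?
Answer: $\frac{194831}{1817559} \approx 0.10719$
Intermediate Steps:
$k{\left(X \right)} = \frac{1}{X}$ ($k{\left(X \right)} = \frac{1}{X + \left(X \left(-1\right) + X\right)} = \frac{1}{X + \left(- X + X\right)} = \frac{1}{X + 0} = \frac{1}{X}$)
$\frac{k{\left(\left(66 - 25\right) - 68 \right)} + 7216}{27298 + 40019} = \frac{\frac{1}{\left(66 - 25\right) - 68} + 7216}{27298 + 40019} = \frac{\frac{1}{41 - 68} + 7216}{67317} = \left(\frac{1}{-27} + 7216\right) \frac{1}{67317} = \left(- \frac{1}{27} + 7216\right) \frac{1}{67317} = \frac{194831}{27} \cdot \frac{1}{67317} = \frac{194831}{1817559}$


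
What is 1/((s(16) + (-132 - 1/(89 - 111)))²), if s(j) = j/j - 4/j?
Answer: 1936/33327529 ≈ 5.8090e-5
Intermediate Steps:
s(j) = 1 - 4/j
1/((s(16) + (-132 - 1/(89 - 111)))²) = 1/(((-4 + 16)/16 + (-132 - 1/(89 - 111)))²) = 1/(((1/16)*12 + (-132 - 1/(-22)))²) = 1/((¾ + (-132 - 1*(-1/22)))²) = 1/((¾ + (-132 + 1/22))²) = 1/((¾ - 2903/22)²) = 1/((-5773/44)²) = 1/(33327529/1936) = 1936/33327529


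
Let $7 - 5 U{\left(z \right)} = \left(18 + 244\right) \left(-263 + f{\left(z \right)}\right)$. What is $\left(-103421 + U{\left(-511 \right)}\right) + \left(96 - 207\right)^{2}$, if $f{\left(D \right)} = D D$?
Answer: $- \frac{68800289}{5} \approx -1.376 \cdot 10^{7}$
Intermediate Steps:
$f{\left(D \right)} = D^{2}$
$U{\left(z \right)} = \frac{68913}{5} - \frac{262 z^{2}}{5}$ ($U{\left(z \right)} = \frac{7}{5} - \frac{\left(18 + 244\right) \left(-263 + z^{2}\right)}{5} = \frac{7}{5} - \frac{262 \left(-263 + z^{2}\right)}{5} = \frac{7}{5} - \frac{-68906 + 262 z^{2}}{5} = \frac{7}{5} - \left(- \frac{68906}{5} + \frac{262 z^{2}}{5}\right) = \frac{68913}{5} - \frac{262 z^{2}}{5}$)
$\left(-103421 + U{\left(-511 \right)}\right) + \left(96 - 207\right)^{2} = \left(-103421 + \left(\frac{68913}{5} - \frac{262 \left(-511\right)^{2}}{5}\right)\right) + \left(96 - 207\right)^{2} = \left(-103421 + \left(\frac{68913}{5} - \frac{68413702}{5}\right)\right) + \left(-111\right)^{2} = \left(-103421 + \left(\frac{68913}{5} - \frac{68413702}{5}\right)\right) + 12321 = \left(-103421 - \frac{68344789}{5}\right) + 12321 = - \frac{68861894}{5} + 12321 = - \frac{68800289}{5}$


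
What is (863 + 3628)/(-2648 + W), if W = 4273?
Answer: 4491/1625 ≈ 2.7637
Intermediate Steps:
(863 + 3628)/(-2648 + W) = (863 + 3628)/(-2648 + 4273) = 4491/1625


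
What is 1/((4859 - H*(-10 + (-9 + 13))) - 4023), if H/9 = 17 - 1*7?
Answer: 1/1376 ≈ 0.00072674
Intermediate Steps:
H = 90 (H = 9*(17 - 1*7) = 9*(17 - 7) = 9*10 = 90)
1/((4859 - H*(-10 + (-9 + 13))) - 4023) = 1/((4859 - 90*(-10 + (-9 + 13))) - 4023) = 1/((4859 - 90*(-10 + 4)) - 4023) = 1/((4859 - 90*(-6)) - 4023) = 1/((4859 - 1*(-540)) - 4023) = 1/((4859 + 540) - 4023) = 1/(5399 - 4023) = 1/1376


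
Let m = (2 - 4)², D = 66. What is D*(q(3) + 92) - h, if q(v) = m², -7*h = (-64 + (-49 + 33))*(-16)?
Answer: 51176/7 ≈ 7310.9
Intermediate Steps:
m = 4 (m = (-2)² = 4)
h = -1280/7 (h = -(-64 + (-49 + 33))*(-16)/7 = -(-64 - 16)*(-16)/7 = -(-80)*(-16)/7 = -⅐*1280 = -1280/7 ≈ -182.86)
q(v) = 16 (q(v) = 4² = 16)
D*(q(3) + 92) - h = 66*(16 + 92) - 1*(-1280/7) = 66*108 + 1280/7 = 7128 + 1280/7 = 51176/7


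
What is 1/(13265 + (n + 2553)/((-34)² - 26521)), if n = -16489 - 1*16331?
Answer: 445/5903456 ≈ 7.5380e-5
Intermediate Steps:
n = -32820 (n = -16489 - 16331 = -32820)
1/(13265 + (n + 2553)/((-34)² - 26521)) = 1/(13265 + (-32820 + 2553)/((-34)² - 26521)) = 1/(13265 - 30267/(1156 - 26521)) = 1/(13265 - 30267/(-25365)) = 1/(13265 - 30267*(-1/25365)) = 1/(13265 + 531/445) = 1/(5903456/445) = 445/5903456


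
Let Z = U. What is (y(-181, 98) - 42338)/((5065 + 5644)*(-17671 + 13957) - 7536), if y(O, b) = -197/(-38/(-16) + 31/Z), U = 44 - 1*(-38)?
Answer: 19147915/17961014043 ≈ 0.0010661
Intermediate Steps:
U = 82 (U = 44 + 38 = 82)
Z = 82
y(O, b) = -64616/903 (y(O, b) = -197/(-38/(-16) + 31/82) = -197/(-38*(-1/16) + 31*(1/82)) = -197/(19/8 + 31/82) = -197/903/328 = -197*328/903 = -64616/903)
(y(-181, 98) - 42338)/((5065 + 5644)*(-17671 + 13957) - 7536) = (-64616/903 - 42338)/((5065 + 5644)*(-17671 + 13957) - 7536) = -38295830/(903*(10709*(-3714) - 7536)) = -38295830/(903*(-39773226 - 7536)) = -38295830/903/(-39780762) = -38295830/903*(-1/39780762) = 19147915/17961014043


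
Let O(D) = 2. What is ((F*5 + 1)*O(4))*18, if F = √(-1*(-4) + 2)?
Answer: 36 + 180*√6 ≈ 476.91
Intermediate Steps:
F = √6 (F = √(4 + 2) = √6 ≈ 2.4495)
((F*5 + 1)*O(4))*18 = ((√6*5 + 1)*2)*18 = ((5*√6 + 1)*2)*18 = ((1 + 5*√6)*2)*18 = (2 + 10*√6)*18 = 36 + 180*√6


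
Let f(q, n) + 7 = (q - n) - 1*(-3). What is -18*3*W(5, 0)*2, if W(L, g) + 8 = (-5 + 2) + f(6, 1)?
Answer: 1080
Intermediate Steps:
f(q, n) = -4 + q - n (f(q, n) = -7 + ((q - n) - 1*(-3)) = -7 + ((q - n) + 3) = -7 + (3 + q - n) = -4 + q - n)
W(L, g) = -10 (W(L, g) = -8 + ((-5 + 2) + (-4 + 6 - 1*1)) = -8 + (-3 + (-4 + 6 - 1)) = -8 + (-3 + 1) = -8 - 2 = -10)
-18*3*W(5, 0)*2 = -18*3*(-10)*2 = -(-540)*2 = -18*(-60) = 1080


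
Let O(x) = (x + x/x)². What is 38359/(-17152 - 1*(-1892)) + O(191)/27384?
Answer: -2904037/2487380 ≈ -1.1675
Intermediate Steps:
O(x) = (1 + x)² (O(x) = (x + 1)² = (1 + x)²)
38359/(-17152 - 1*(-1892)) + O(191)/27384 = 38359/(-17152 - 1*(-1892)) + (1 + 191)²/27384 = 38359/(-17152 + 1892) + 192²*(1/27384) = 38359/(-15260) + 36864*(1/27384) = 38359*(-1/15260) + 1536/1141 = -38359/15260 + 1536/1141 = -2904037/2487380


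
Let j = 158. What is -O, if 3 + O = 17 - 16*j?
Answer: 2514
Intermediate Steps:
O = -2514 (O = -3 + (17 - 16*158) = -3 + (17 - 2528) = -3 - 2511 = -2514)
-O = -1*(-2514) = 2514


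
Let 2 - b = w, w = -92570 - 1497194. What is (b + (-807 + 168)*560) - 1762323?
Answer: -530397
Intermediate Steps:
w = -1589764
b = 1589766 (b = 2 - 1*(-1589764) = 2 + 1589764 = 1589766)
(b + (-807 + 168)*560) - 1762323 = (1589766 + (-807 + 168)*560) - 1762323 = (1589766 - 639*560) - 1762323 = (1589766 - 357840) - 1762323 = 1231926 - 1762323 = -530397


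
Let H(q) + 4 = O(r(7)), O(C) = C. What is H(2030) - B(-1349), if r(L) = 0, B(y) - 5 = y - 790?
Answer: 2130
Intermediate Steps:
B(y) = -785 + y (B(y) = 5 + (y - 790) = 5 + (-790 + y) = -785 + y)
H(q) = -4 (H(q) = -4 + 0 = -4)
H(2030) - B(-1349) = -4 - (-785 - 1349) = -4 - 1*(-2134) = -4 + 2134 = 2130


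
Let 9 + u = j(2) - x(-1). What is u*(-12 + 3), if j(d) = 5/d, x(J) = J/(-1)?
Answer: 135/2 ≈ 67.500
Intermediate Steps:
x(J) = -J (x(J) = J*(-1) = -J)
u = -15/2 (u = -9 + (5/2 - (-1)*(-1)) = -9 + (5*(½) - 1*1) = -9 + (5/2 - 1) = -9 + 3/2 = -15/2 ≈ -7.5000)
u*(-12 + 3) = -15*(-12 + 3)/2 = -15/2*(-9) = 135/2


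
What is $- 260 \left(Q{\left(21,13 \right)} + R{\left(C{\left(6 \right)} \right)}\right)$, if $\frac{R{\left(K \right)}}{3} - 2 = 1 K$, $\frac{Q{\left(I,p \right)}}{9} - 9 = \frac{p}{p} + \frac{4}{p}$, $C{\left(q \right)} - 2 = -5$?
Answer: $-23340$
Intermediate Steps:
$C{\left(q \right)} = -3$ ($C{\left(q \right)} = 2 - 5 = -3$)
$Q{\left(I,p \right)} = 90 + \frac{36}{p}$ ($Q{\left(I,p \right)} = 81 + 9 \left(\frac{p}{p} + \frac{4}{p}\right) = 81 + 9 \left(1 + \frac{4}{p}\right) = 81 + \left(9 + \frac{36}{p}\right) = 90 + \frac{36}{p}$)
$R{\left(K \right)} = 6 + 3 K$ ($R{\left(K \right)} = 6 + 3 \cdot 1 K = 6 + 3 K$)
$- 260 \left(Q{\left(21,13 \right)} + R{\left(C{\left(6 \right)} \right)}\right) = - 260 \left(\left(90 + \frac{36}{13}\right) + \left(6 + 3 \left(-3\right)\right)\right) = - 260 \left(\left(90 + 36 \cdot \frac{1}{13}\right) + \left(6 - 9\right)\right) = - 260 \left(\left(90 + \frac{36}{13}\right) - 3\right) = - 260 \left(\frac{1206}{13} - 3\right) = \left(-260\right) \frac{1167}{13} = -23340$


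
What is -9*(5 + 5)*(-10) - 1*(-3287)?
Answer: 4187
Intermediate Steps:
-9*(5 + 5)*(-10) - 1*(-3287) = -9*10*(-10) + 3287 = -90*(-10) + 3287 = 900 + 3287 = 4187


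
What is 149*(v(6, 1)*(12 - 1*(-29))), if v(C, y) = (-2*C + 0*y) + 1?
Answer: -67199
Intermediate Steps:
v(C, y) = 1 - 2*C (v(C, y) = (-2*C + 0) + 1 = -2*C + 1 = 1 - 2*C)
149*(v(6, 1)*(12 - 1*(-29))) = 149*((1 - 2*6)*(12 - 1*(-29))) = 149*((1 - 12)*(12 + 29)) = 149*(-11*41) = 149*(-451) = -67199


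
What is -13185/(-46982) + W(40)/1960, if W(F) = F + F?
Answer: 740029/2302118 ≈ 0.32146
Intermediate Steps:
W(F) = 2*F
-13185/(-46982) + W(40)/1960 = -13185/(-46982) + (2*40)/1960 = -13185*(-1/46982) + 80*(1/1960) = 13185/46982 + 2/49 = 740029/2302118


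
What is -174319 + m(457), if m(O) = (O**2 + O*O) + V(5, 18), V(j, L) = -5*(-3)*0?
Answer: 243379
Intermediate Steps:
V(j, L) = 0 (V(j, L) = 15*0 = 0)
m(O) = 2*O**2 (m(O) = (O**2 + O*O) + 0 = (O**2 + O**2) + 0 = 2*O**2 + 0 = 2*O**2)
-174319 + m(457) = -174319 + 2*457**2 = -174319 + 2*208849 = -174319 + 417698 = 243379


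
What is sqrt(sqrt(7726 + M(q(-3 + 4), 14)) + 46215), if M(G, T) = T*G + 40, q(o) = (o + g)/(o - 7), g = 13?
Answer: sqrt(415935 + 60*sqrt(174))/3 ≈ 215.18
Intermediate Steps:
q(o) = (13 + o)/(-7 + o) (q(o) = (o + 13)/(o - 7) = (13 + o)/(-7 + o))
M(G, T) = 40 + G*T (M(G, T) = G*T + 40 = 40 + G*T)
sqrt(sqrt(7726 + M(q(-3 + 4), 14)) + 46215) = sqrt(sqrt(7726 + (40 + ((13 + (-3 + 4))/(-7 + (-3 + 4)))*14)) + 46215) = sqrt(sqrt(7726 + (40 + ((13 + 1)/(-7 + 1))*14)) + 46215) = sqrt(sqrt(7726 + (40 + (14/(-6))*14)) + 46215) = sqrt(sqrt(7726 + (40 - 1/6*14*14)) + 46215) = sqrt(sqrt(7726 + (40 - 7/3*14)) + 46215) = sqrt(sqrt(7726 + (40 - 98/3)) + 46215) = sqrt(sqrt(7726 + 22/3) + 46215) = sqrt(sqrt(23200/3) + 46215) = sqrt(20*sqrt(174)/3 + 46215) = sqrt(46215 + 20*sqrt(174)/3)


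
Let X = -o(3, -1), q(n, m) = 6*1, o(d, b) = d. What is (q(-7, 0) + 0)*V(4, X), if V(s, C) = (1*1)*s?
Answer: 24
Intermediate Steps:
q(n, m) = 6
X = -3 (X = -1*3 = -3)
V(s, C) = s (V(s, C) = 1*s = s)
(q(-7, 0) + 0)*V(4, X) = (6 + 0)*4 = 6*4 = 24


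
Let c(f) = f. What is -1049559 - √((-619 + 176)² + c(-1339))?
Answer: -1049559 - √194910 ≈ -1.0500e+6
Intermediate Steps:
-1049559 - √((-619 + 176)² + c(-1339)) = -1049559 - √((-619 + 176)² - 1339) = -1049559 - √((-443)² - 1339) = -1049559 - √(196249 - 1339) = -1049559 - √194910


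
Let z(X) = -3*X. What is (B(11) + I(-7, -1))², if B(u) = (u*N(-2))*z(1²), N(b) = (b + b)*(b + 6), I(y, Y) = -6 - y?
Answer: 279841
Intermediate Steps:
N(b) = 2*b*(6 + b) (N(b) = (2*b)*(6 + b) = 2*b*(6 + b))
B(u) = 48*u (B(u) = (u*(2*(-2)*(6 - 2)))*(-3*1²) = (u*(2*(-2)*4))*(-3*1) = (u*(-16))*(-3) = -16*u*(-3) = 48*u)
(B(11) + I(-7, -1))² = (48*11 + (-6 - 1*(-7)))² = (528 + (-6 + 7))² = (528 + 1)² = 529² = 279841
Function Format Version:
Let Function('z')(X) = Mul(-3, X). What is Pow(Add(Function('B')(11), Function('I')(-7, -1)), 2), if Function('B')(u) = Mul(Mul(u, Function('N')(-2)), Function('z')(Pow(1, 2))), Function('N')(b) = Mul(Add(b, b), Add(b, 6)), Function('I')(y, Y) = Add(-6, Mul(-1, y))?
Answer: 279841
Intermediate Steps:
Function('N')(b) = Mul(2, b, Add(6, b)) (Function('N')(b) = Mul(Mul(2, b), Add(6, b)) = Mul(2, b, Add(6, b)))
Function('B')(u) = Mul(48, u) (Function('B')(u) = Mul(Mul(u, Mul(2, -2, Add(6, -2))), Mul(-3, Pow(1, 2))) = Mul(Mul(u, Mul(2, -2, 4)), Mul(-3, 1)) = Mul(Mul(u, -16), -3) = Mul(Mul(-16, u), -3) = Mul(48, u))
Pow(Add(Function('B')(11), Function('I')(-7, -1)), 2) = Pow(Add(Mul(48, 11), Add(-6, Mul(-1, -7))), 2) = Pow(Add(528, Add(-6, 7)), 2) = Pow(Add(528, 1), 2) = Pow(529, 2) = 279841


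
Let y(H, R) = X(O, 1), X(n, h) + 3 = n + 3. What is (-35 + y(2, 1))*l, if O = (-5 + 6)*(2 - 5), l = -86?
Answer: 3268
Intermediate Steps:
O = -3 (O = 1*(-3) = -3)
X(n, h) = n (X(n, h) = -3 + (n + 3) = -3 + (3 + n) = n)
y(H, R) = -3
(-35 + y(2, 1))*l = (-35 - 3)*(-86) = -38*(-86) = 3268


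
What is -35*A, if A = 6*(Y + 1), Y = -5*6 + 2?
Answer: 5670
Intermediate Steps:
Y = -28 (Y = -30 + 2 = -28)
A = -162 (A = 6*(-28 + 1) = 6*(-27) = -162)
-35*A = -35*(-162) = 5670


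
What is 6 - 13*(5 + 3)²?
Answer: -826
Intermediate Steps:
6 - 13*(5 + 3)² = 6 - 13*8² = 6 - 13*64 = 6 - 832 = -826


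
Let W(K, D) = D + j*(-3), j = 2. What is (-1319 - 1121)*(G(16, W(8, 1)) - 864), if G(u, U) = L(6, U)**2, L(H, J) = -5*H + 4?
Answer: 458720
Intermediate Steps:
L(H, J) = 4 - 5*H
W(K, D) = -6 + D (W(K, D) = D + 2*(-3) = D - 6 = -6 + D)
G(u, U) = 676 (G(u, U) = (4 - 5*6)**2 = (4 - 30)**2 = (-26)**2 = 676)
(-1319 - 1121)*(G(16, W(8, 1)) - 864) = (-1319 - 1121)*(676 - 864) = -2440*(-188) = 458720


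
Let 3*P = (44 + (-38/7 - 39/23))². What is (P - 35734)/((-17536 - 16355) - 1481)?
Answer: 914511691/916877612 ≈ 0.99742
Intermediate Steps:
P = 11749323/25921 (P = (44 + (-38/7 - 39/23))²/3 = (44 - 1147/161)²/3 = (5937/161)²/3 = (⅓)*(35247969/25921) = 11749323/25921 ≈ 453.27)
(P - 35734)/((-17536 - 16355) - 1481) = (11749323/25921 - 35734)/((-17536 - 16355) - 1481) = -914511691/(25921*(-33891 - 1481)) = -914511691/25921/(-35372) = -914511691/25921*(-1/35372) = 914511691/916877612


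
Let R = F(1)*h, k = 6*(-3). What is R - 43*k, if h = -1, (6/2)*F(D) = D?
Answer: 2321/3 ≈ 773.67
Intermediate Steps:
F(D) = D/3
k = -18
R = -1/3 (R = ((1/3)*1)*(-1) = (1/3)*(-1) = -1/3 ≈ -0.33333)
R - 43*k = -1/3 - 43*(-18) = -1/3 + 774 = 2321/3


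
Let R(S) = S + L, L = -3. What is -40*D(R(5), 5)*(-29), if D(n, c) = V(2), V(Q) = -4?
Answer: -4640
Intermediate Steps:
R(S) = -3 + S (R(S) = S - 3 = -3 + S)
D(n, c) = -4
-40*D(R(5), 5)*(-29) = -40*(-4)*(-29) = 160*(-29) = -4640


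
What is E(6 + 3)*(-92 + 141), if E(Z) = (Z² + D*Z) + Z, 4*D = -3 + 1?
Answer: 8379/2 ≈ 4189.5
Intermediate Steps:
D = -½ (D = (-3 + 1)/4 = (¼)*(-2) = -½ ≈ -0.50000)
E(Z) = Z² + Z/2 (E(Z) = (Z² - Z/2) + Z = Z² + Z/2)
E(6 + 3)*(-92 + 141) = ((6 + 3)*(½ + (6 + 3)))*(-92 + 141) = (9*(½ + 9))*49 = (9*(19/2))*49 = (171/2)*49 = 8379/2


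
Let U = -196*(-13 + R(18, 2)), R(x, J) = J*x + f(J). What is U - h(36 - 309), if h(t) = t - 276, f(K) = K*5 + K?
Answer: -6311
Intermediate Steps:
f(K) = 6*K (f(K) = 5*K + K = 6*K)
R(x, J) = 6*J + J*x (R(x, J) = J*x + 6*J = 6*J + J*x)
h(t) = -276 + t
U = -6860 (U = -196*(-13 + 2*(6 + 18)) = -196*(-13 + 2*24) = -196*(-13 + 48) = -196*35 = -6860)
U - h(36 - 309) = -6860 - (-276 + (36 - 309)) = -6860 - (-276 - 273) = -6860 - 1*(-549) = -6860 + 549 = -6311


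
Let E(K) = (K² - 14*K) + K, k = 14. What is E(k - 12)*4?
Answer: -88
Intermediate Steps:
E(K) = K² - 13*K
E(k - 12)*4 = ((14 - 12)*(-13 + (14 - 12)))*4 = (2*(-13 + 2))*4 = (2*(-11))*4 = -22*4 = -88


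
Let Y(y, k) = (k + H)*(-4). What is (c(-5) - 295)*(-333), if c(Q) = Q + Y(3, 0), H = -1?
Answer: 98568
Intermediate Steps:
Y(y, k) = 4 - 4*k (Y(y, k) = (k - 1)*(-4) = (-1 + k)*(-4) = 4 - 4*k)
c(Q) = 4 + Q (c(Q) = Q + (4 - 4*0) = Q + (4 + 0) = Q + 4 = 4 + Q)
(c(-5) - 295)*(-333) = ((4 - 5) - 295)*(-333) = (-1 - 295)*(-333) = -296*(-333) = 98568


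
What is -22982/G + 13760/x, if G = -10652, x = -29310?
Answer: 26351545/15610506 ≈ 1.6881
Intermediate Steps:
-22982/G + 13760/x = -22982/(-10652) + 13760/(-29310) = -22982*(-1/10652) + 13760*(-1/29310) = 11491/5326 - 1376/2931 = 26351545/15610506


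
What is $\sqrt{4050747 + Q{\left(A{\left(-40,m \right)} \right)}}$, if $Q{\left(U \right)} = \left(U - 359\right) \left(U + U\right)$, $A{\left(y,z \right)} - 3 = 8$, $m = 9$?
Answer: $\sqrt{4043091} \approx 2010.7$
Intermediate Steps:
$A{\left(y,z \right)} = 11$ ($A{\left(y,z \right)} = 3 + 8 = 11$)
$Q{\left(U \right)} = 2 U \left(-359 + U\right)$ ($Q{\left(U \right)} = \left(-359 + U\right) 2 U = 2 U \left(-359 + U\right)$)
$\sqrt{4050747 + Q{\left(A{\left(-40,m \right)} \right)}} = \sqrt{4050747 + 2 \cdot 11 \left(-359 + 11\right)} = \sqrt{4050747 + 2 \cdot 11 \left(-348\right)} = \sqrt{4050747 - 7656} = \sqrt{4043091}$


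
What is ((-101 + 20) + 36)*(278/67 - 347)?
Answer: 1033695/67 ≈ 15428.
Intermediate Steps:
((-101 + 20) + 36)*(278/67 - 347) = (-81 + 36)*(278*(1/67) - 347) = -45*(278/67 - 347) = -45*(-22971/67) = 1033695/67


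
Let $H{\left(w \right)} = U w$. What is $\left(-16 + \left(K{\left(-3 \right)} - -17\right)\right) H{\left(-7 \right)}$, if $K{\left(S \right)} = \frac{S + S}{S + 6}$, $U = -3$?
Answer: $-21$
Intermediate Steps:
$K{\left(S \right)} = \frac{2 S}{6 + S}$
$H{\left(w \right)} = - 3 w$
$\left(-16 + \left(K{\left(-3 \right)} - -17\right)\right) H{\left(-7 \right)} = \left(-16 + \left(2 \left(-3\right) \frac{1}{6 - 3} - -17\right)\right) \left(\left(-3\right) \left(-7\right)\right) = \left(-16 + \left(2 \left(-3\right) \frac{1}{3} + 17\right)\right) 21 = \left(-16 + \left(-2 + 17\right)\right) 21 = \left(-16 + 15\right) 21 = \left(-1\right) 21 = -21$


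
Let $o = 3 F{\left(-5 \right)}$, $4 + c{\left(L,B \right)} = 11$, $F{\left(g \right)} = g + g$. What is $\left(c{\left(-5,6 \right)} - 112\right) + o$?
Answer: $-135$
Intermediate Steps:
$F{\left(g \right)} = 2 g$
$c{\left(L,B \right)} = 7$ ($c{\left(L,B \right)} = -4 + 11 = 7$)
$o = -30$ ($o = 3 \cdot 2 \left(-5\right) = 3 \left(-10\right) = -30$)
$\left(c{\left(-5,6 \right)} - 112\right) + o = \left(7 - 112\right) - 30 = -105 - 30 = -135$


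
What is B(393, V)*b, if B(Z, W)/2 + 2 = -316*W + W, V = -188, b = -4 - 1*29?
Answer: -3908388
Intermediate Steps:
b = -33 (b = -4 - 29 = -33)
B(Z, W) = -4 - 630*W (B(Z, W) = -4 + 2*(-316*W + W) = -4 + 2*(-315*W) = -4 - 630*W)
B(393, V)*b = (-4 - 630*(-188))*(-33) = (-4 + 118440)*(-33) = 118436*(-33) = -3908388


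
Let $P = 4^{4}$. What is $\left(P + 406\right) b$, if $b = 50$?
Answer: $33100$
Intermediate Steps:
$P = 256$
$\left(P + 406\right) b = \left(256 + 406\right) 50 = 662 \cdot 50 = 33100$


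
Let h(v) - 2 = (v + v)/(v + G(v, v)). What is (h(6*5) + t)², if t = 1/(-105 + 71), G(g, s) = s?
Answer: 10201/1156 ≈ 8.8244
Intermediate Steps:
t = -1/34 (t = 1/(-34) = -1/34 ≈ -0.029412)
h(v) = 3 (h(v) = 2 + (v + v)/(v + v) = 2 + (2*v)/((2*v)) = 2 + (2*v)*(1/(2*v)) = 2 + 1 = 3)
(h(6*5) + t)² = (3 - 1/34)² = (101/34)² = 10201/1156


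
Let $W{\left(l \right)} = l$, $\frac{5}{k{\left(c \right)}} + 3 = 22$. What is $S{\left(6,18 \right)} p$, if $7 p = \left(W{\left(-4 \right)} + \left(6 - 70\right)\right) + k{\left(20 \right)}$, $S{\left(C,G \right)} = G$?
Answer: $- \frac{23166}{133} \approx -174.18$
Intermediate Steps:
$k{\left(c \right)} = \frac{5}{19}$ ($k{\left(c \right)} = \frac{5}{-3 + 22} = \frac{5}{19}$)
$p = - \frac{1287}{133}$ ($p = \frac{\left(-4 + \left(6 - 70\right)\right) + \frac{5}{19}}{7} = \frac{\left(-4 - 64\right) + \frac{5}{19}}{7} = \frac{-68 + \frac{5}{19}}{7} = \frac{1}{7} \left(- \frac{1287}{19}\right) = - \frac{1287}{133} \approx -9.6767$)
$S{\left(6,18 \right)} p = 18 \left(- \frac{1287}{133}\right) = - \frac{23166}{133}$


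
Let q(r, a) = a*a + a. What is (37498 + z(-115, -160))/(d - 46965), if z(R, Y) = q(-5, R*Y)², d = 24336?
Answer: -114635332946597498/22629 ≈ -5.0659e+12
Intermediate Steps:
q(r, a) = a + a² (q(r, a) = a² + a = a + a²)
z(R, Y) = R²*Y²*(1 + R*Y)² (z(R, Y) = ((R*Y)*(1 + R*Y))² = (R*Y*(1 + R*Y))² = R²*Y²*(1 + R*Y)²)
(37498 + z(-115, -160))/(d - 46965) = (37498 + (-115)²*(-160)²*(1 - 115*(-160))²)/(24336 - 46965) = (37498 + 13225*25600*(1 + 18400)²)/(-22629) = (37498 + 13225*25600*18401²)*(-1/22629) = (37498 + 13225*25600*338596801)*(-1/22629) = (37498 + 114635332946560000)*(-1/22629) = 114635332946597498*(-1/22629) = -114635332946597498/22629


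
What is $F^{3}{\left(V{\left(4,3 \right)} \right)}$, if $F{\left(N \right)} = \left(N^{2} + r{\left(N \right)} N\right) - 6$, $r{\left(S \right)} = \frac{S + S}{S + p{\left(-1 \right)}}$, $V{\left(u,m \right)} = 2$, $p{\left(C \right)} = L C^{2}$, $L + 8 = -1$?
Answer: $- \frac{10648}{343} \approx -31.044$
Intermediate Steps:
$L = -9$ ($L = -8 - 1 = -9$)
$p{\left(C \right)} = - 9 C^{2}$
$r{\left(S \right)} = \frac{2 S}{-9 + S}$ ($r{\left(S \right)} = \frac{S + S}{S - 9 \left(-1\right)^{2}} = \frac{2 S}{S - 9} = \frac{2 S}{-9 + S}$)
$F{\left(N \right)} = -6 + N^{2} + \frac{2 N^{2}}{-9 + N}$ ($F{\left(N \right)} = \left(N^{2} + \frac{2 N}{-9 + N} N\right) - 6 = \left(N^{2} + \frac{2 N^{2}}{-9 + N}\right) - 6 = -6 + N^{2} + \frac{2 N^{2}}{-9 + N}$)
$F^{3}{\left(V{\left(4,3 \right)} \right)} = \left(\frac{2 \cdot 2^{2} + \left(-9 + 2\right) \left(-6 + 2^{2}\right)}{-9 + 2}\right)^{3} = \left(\frac{2 \cdot 4 - 7 \left(-6 + 4\right)}{-7}\right)^{3} = \left(- \frac{8 - -14}{7}\right)^{3} = \left(- \frac{8 + 14}{7}\right)^{3} = \left(\left(- \frac{1}{7}\right) 22\right)^{3} = \left(- \frac{22}{7}\right)^{3} = - \frac{10648}{343}$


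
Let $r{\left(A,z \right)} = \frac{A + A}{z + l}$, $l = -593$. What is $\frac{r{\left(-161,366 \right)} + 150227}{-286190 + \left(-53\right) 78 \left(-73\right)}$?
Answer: $\frac{34101851}{3539384} \approx 9.635$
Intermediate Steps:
$r{\left(A,z \right)} = \frac{2 A}{-593 + z}$ ($r{\left(A,z \right)} = \frac{A + A}{z - 593} = \frac{2 A}{-593 + z}$)
$\frac{r{\left(-161,366 \right)} + 150227}{-286190 + \left(-53\right) 78 \left(-73\right)} = \frac{2 \left(-161\right) \frac{1}{-593 + 366} + 150227}{-286190 + \left(-53\right) 78 \left(-73\right)} = \frac{2 \left(-161\right) \frac{1}{-227} + 150227}{-286190 - -301782} = \frac{2 \left(-161\right) \left(- \frac{1}{227}\right) + 150227}{-286190 + 301782} = \frac{\frac{322}{227} + 150227}{15592} = \frac{34101851}{227} \cdot \frac{1}{15592} = \frac{34101851}{3539384}$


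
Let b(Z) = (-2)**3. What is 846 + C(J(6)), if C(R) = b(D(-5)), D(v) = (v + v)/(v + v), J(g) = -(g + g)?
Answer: 838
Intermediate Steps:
J(g) = -2*g
D(v) = 1 (D(v) = (2*v)/((2*v)) = (2*v)*(1/(2*v)) = 1)
b(Z) = -8
C(R) = -8
846 + C(J(6)) = 846 - 8 = 838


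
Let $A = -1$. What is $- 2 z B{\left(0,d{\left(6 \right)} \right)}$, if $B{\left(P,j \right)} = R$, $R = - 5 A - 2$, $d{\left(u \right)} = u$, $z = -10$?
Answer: $60$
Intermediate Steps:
$R = 3$ ($R = \left(-5\right) \left(-1\right) - 2 = 5 - 2 = 3$)
$B{\left(P,j \right)} = 3$
$- 2 z B{\left(0,d{\left(6 \right)} \right)} = \left(-2\right) \left(-10\right) 3 = 20 \cdot 3 = 60$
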